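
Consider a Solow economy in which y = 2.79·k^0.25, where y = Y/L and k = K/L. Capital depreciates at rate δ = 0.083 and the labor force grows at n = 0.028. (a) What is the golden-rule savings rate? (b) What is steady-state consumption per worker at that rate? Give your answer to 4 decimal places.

Break-even investment rate: n + δ = 0.028 + 0.083 = 0.111.
For Cobb-Douglas, s_gold equals capital's share: s_gold = 0.25.
At the golden rule the marginal product of capital equals n+δ: 0.25·2.79·k^(0.25−1) = 0.111. Solving, k_gold = (0.25·2.79/0.111)^(1/0.75) ≈ 11.5956.
y_gold = 2.79·11.5956^0.25 ≈ 5.1485; c_gold = (1−0.25)·y_gold ≈ 3.8614.

(a) s_gold = 0.2500; (b) c_gold ≈ 3.8614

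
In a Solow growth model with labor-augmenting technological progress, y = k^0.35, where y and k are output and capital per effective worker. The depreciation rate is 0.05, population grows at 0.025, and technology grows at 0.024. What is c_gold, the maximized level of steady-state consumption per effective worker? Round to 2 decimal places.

c_gold ≈ 1.28

Break-even investment rate: n + g + δ = 0.025 + 0.024 + 0.05 = 0.099.
Golden rule sets MPK = n+g+δ: 0.35·k^(0.35−1) = 0.099, so k_gold = (0.35/0.099)^(1/0.65) ≈ 6.9782.
y_gold = 6.9782^0.35 ≈ 1.9738.
c_gold = y_gold − (n+g+δ)·k_gold = 1.9738 − 0.099·6.9782 ≈ 1.2830.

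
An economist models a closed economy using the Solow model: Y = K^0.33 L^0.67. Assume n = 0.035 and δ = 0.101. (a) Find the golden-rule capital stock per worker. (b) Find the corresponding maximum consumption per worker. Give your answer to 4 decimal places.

(a) k_gold ≈ 3.7548; (b) c_gold ≈ 1.0368

The effective depreciation rate is n + δ = 0.035 + 0.101 = 0.136.
Maximizing c = f(k) − (n+δ)·k gives f'(k) = n+δ, i.e. 0.33·k^(0.33−1) = 0.136, so k_gold = (0.33/0.136)^(1/0.67) ≈ 3.7548.
y_gold = 3.7548^0.33 ≈ 1.5474; c_gold = y_gold − 0.136·k_gold ≈ 1.0368.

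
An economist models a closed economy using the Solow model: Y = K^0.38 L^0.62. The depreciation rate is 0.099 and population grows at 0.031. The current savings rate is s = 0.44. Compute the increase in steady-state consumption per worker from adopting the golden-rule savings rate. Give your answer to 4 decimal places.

Break-even investment rate: n + δ = 0.031 + 0.099 = 0.13.
Current steady state (s = 0.44): k* = (0.44/0.13)^(1/0.62) ≈ 7.1457, y* = 7.1457^0.38 ≈ 2.1112, c* = (1−0.44)·2.1112 ≈ 1.1823.
At the golden rule the marginal product of capital equals n+δ: 0.38·k^(0.38−1) = 0.13. Solving, k_gold = (0.38/0.13)^(1/0.62) ≈ 5.6410.
y_gold = 5.6410^0.38 ≈ 1.9298, c_gold = y_gold − 0.13·k_gold ≈ 1.1965.
Gain: Δc = 1.1965 − 1.1823 ≈ 0.0142.

Δc ≈ 0.0142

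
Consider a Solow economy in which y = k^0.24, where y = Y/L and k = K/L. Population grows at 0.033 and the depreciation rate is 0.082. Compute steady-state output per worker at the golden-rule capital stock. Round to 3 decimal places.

y_gold ≈ 1.262

The effective depreciation rate is n + δ = 0.033 + 0.082 = 0.115.
Maximizing c = f(k) − (n+δ)·k gives f'(k) = n+δ, i.e. 0.24·k^(0.24−1) = 0.115, so k_gold = (0.24/0.115)^(1/0.76) ≈ 2.6328.
Output: y_gold = k_gold^0.24 = 2.6328^0.24 ≈ 1.2615.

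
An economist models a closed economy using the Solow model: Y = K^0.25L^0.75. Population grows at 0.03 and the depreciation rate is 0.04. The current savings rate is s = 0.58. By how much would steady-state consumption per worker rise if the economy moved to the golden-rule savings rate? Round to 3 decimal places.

Δc ≈ 0.297

n + δ = 0.03 + 0.04 = 0.07.
Current steady state (s = 0.58): k* = (0.58/0.07)^(1/0.75) ≈ 16.7664, y* = 16.7664^0.25 ≈ 2.0235, c* = (1−0.58)·2.0235 ≈ 0.8499.
At the golden rule the marginal product of capital equals n+δ: 0.25·k^(0.25−1) = 0.07. Solving, k_gold = (0.25/0.07)^(1/0.75) ≈ 5.4591.
y_gold = 5.4591^0.25 ≈ 1.5286, c_gold = y_gold − 0.07·k_gold ≈ 1.1464.
Gain: Δc = 1.1464 − 0.8499 ≈ 0.2965.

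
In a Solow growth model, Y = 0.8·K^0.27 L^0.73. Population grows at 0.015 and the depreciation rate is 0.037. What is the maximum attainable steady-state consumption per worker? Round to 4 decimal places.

n + δ = 0.015 + 0.037 = 0.052.
Setting f'(k) = n+δ gives 0.27·0.8·k^(0.27−1) = 0.052, hence k_gold = (0.27·0.8/0.052)^(1/0.73) ≈ 7.0338.
y_gold = 0.8·7.0338^0.27 ≈ 1.3547.
c_gold = y_gold − (n+δ)·k_gold = 1.3547 − 0.052·7.0338 ≈ 0.9889.

c_gold ≈ 0.9889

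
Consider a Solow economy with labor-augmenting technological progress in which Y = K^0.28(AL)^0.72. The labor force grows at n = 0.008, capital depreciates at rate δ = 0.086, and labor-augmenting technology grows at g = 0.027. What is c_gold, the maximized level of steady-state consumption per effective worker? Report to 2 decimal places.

Capital per effective worker breaks even when investment replaces (n + g + δ)·k; here n + g + δ = 0.121.
Setting f'(k) = n+g+δ gives 0.28·k^(0.28−1) = 0.121, hence k_gold = (0.28/0.121)^(1/0.72) ≈ 3.2068.
y_gold = 3.2068^0.28 ≈ 1.3858.
c_gold = y_gold − (n+g+δ)·k_gold = 1.3858 − 0.121·3.2068 ≈ 0.9978.

c_gold ≈ 1.00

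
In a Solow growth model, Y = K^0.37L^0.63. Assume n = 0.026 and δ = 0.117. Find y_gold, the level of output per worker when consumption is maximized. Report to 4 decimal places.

Break-even investment rate: n + δ = 0.026 + 0.117 = 0.143.
Golden rule sets MPK = n+δ: 0.37·k^(0.37−1) = 0.143, so k_gold = (0.37/0.143)^(1/0.63) ≈ 4.5221.
Output: y_gold = k_gold^0.37 = 4.5221^0.37 ≈ 1.7477.

y_gold ≈ 1.7477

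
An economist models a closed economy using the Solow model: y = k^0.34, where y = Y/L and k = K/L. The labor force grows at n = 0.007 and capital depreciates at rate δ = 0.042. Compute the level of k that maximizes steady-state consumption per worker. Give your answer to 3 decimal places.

k_gold ≈ 18.822

Capital per worker breaks even when investment replaces (n + δ)·k; here n + δ = 0.049.
Golden rule sets MPK = n+δ: 0.34·k^(0.34−1) = 0.049, so k_gold = (0.34/0.049)^(1/0.66) ≈ 18.8222.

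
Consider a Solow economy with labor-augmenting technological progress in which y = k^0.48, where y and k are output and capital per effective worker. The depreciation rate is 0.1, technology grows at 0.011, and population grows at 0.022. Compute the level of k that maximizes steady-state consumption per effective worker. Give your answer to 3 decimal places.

k_gold ≈ 11.801

n + g + δ = 0.022 + 0.011 + 0.1 = 0.133.
Golden rule sets MPK = n+g+δ: 0.48·k^(0.48−1) = 0.133, so k_gold = (0.48/0.133)^(1/0.52) ≈ 11.8006.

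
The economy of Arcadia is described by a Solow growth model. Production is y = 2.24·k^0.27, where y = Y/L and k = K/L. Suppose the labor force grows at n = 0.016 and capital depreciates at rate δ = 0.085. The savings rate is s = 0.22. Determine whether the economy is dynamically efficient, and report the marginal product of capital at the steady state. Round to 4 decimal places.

dynamically efficient; MPK ≈ 0.1240

Capital per worker breaks even when investment replaces (n + δ)·k; here n + δ = 0.101.
Steady-state k*: s·A·k^0.27 = 0.101·k gives k* = (0.22·2.24/0.101)^(1/0.73) ≈ 8.7689.
MPK = 0.27·2.24·8.7689^(-0.73) ≈ 0.1240.
MPK > n+δ = 0.101, so the economy is dynamically efficient (under-saving).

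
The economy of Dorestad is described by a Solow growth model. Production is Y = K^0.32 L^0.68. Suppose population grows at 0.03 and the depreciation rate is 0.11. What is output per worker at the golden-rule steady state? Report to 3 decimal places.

y_gold ≈ 1.476

Break-even investment rate: n + δ = 0.03 + 0.11 = 0.14.
Setting f'(k) = n+δ gives 0.32·k^(0.32−1) = 0.14, hence k_gold = (0.32/0.14)^(1/0.68) ≈ 3.3727.
Output: y_gold = k_gold^0.32 = 3.3727^0.32 ≈ 1.4755.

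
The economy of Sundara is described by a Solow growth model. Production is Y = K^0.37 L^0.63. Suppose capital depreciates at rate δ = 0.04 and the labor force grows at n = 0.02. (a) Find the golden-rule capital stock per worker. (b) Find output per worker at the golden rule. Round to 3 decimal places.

Capital per worker breaks even when investment replaces (n + δ)·k; here n + δ = 0.06.
Maximizing c = f(k) − (n+δ)·k gives f'(k) = n+δ, i.e. 0.37·k^(0.37−1) = 0.06, so k_gold = (0.37/0.06)^(1/0.63) ≈ 17.9493.
y_gold = 17.9493^0.37 ≈ 2.9107.

(a) k_gold ≈ 17.949; (b) y_gold ≈ 2.911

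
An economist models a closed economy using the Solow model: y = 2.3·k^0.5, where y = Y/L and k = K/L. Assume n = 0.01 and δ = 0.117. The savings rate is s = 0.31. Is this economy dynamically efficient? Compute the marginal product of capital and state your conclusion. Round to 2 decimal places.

n + δ = 0.01 + 0.117 = 0.127.
Steady-state k*: s·A·k^0.5 = 0.127·k gives k* = (0.31·2.3/0.127)^(1/0.5) ≈ 31.5189.
MPK = 0.5·2.3·31.5189^(-0.5) ≈ 0.2048.
MPK > n+δ = 0.127, so the economy is dynamically efficient (under-saving).

dynamically efficient; MPK ≈ 0.20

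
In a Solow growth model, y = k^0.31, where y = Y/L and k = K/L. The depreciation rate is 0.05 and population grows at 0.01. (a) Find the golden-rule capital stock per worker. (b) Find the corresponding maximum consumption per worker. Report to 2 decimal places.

(a) k_gold ≈ 10.81; (b) c_gold ≈ 1.44

Capital per worker breaks even when investment replaces (n + δ)·k; here n + δ = 0.06.
Maximizing c = f(k) − (n+δ)·k gives f'(k) = n+δ, i.e. 0.31·k^(0.31−1) = 0.06, so k_gold = (0.31/0.06)^(1/0.69) ≈ 10.8053.
y_gold = 10.8053^0.31 ≈ 2.0914; c_gold = y_gold − 0.06·k_gold ≈ 1.4430.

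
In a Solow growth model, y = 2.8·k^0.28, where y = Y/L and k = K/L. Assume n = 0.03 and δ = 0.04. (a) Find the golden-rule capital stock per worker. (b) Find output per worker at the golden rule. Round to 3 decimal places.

(a) k_gold ≈ 28.658; (b) y_gold ≈ 7.165

n + δ = 0.03 + 0.04 = 0.07.
Setting f'(k) = n+δ gives 0.28·2.8·k^(0.28−1) = 0.07, hence k_gold = (0.28·2.8/0.07)^(1/0.72) ≈ 28.6581.
y_gold = 2.8·28.6581^0.28 ≈ 7.1645.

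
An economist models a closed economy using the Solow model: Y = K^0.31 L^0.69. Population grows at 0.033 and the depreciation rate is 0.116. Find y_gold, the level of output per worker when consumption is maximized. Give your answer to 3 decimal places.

Break-even investment rate: n + δ = 0.033 + 0.116 = 0.149.
Golden rule sets MPK = n+δ: 0.31·k^(0.31−1) = 0.149, so k_gold = (0.31/0.149)^(1/0.69) ≈ 2.8915.
Output: y_gold = k_gold^0.31 = 2.8915^0.31 ≈ 1.3898.

y_gold ≈ 1.390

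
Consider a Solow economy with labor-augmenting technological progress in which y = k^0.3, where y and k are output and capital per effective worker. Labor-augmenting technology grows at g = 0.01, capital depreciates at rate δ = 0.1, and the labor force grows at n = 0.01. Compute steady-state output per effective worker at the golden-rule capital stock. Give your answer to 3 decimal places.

y_gold ≈ 1.481

The effective depreciation rate is n + g + δ = 0.01 + 0.01 + 0.1 = 0.12.
Setting f'(k) = n+g+δ gives 0.3·k^(0.3−1) = 0.12, hence k_gold = (0.3/0.12)^(1/0.7) ≈ 3.7024.
Output: y_gold = k_gold^0.3 = 3.7024^0.3 ≈ 1.4810.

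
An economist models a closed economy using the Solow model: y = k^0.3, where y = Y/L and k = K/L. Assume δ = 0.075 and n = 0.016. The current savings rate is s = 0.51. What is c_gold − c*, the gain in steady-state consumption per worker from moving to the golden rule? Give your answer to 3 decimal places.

Δc ≈ 0.142

Capital per worker breaks even when investment replaces (n + δ)·k; here n + δ = 0.091.
Current steady state (s = 0.51): k* = (0.51/0.091)^(1/0.7) ≈ 11.7308, y* = 11.7308^0.3 ≈ 2.0931, c* = (1−0.51)·2.0931 ≈ 1.0256.
At the golden rule the marginal product of capital equals n+δ: 0.3·k^(0.3−1) = 0.091. Solving, k_gold = (0.3/0.091)^(1/0.7) ≈ 5.4969.
y_gold = 5.4969^0.3 ≈ 1.6674, c_gold = y_gold − 0.091·k_gold ≈ 1.1672.
Gain: Δc = 1.1672 − 1.0256 ≈ 0.1415.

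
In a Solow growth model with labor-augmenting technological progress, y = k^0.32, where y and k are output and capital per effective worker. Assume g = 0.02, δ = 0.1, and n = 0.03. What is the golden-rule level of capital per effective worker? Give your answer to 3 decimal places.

The effective depreciation rate is n + g + δ = 0.03 + 0.02 + 0.1 = 0.15.
Maximizing c = f(k) − (n+g+δ)·k gives f'(k) = n+g+δ, i.e. 0.32·k^(0.32−1) = 0.15, so k_gold = (0.32/0.15)^(1/0.68) ≈ 3.0473.

k_gold ≈ 3.047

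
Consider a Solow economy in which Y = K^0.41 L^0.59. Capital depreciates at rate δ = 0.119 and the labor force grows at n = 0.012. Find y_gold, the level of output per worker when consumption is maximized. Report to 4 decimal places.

The effective depreciation rate is n + δ = 0.012 + 0.119 = 0.131.
Golden rule sets MPK = n+δ: 0.41·k^(0.41−1) = 0.131, so k_gold = (0.41/0.131)^(1/0.59) ≈ 6.9159.
Output: y_gold = k_gold^0.41 = 6.9159^0.41 ≈ 2.2097.

y_gold ≈ 2.2097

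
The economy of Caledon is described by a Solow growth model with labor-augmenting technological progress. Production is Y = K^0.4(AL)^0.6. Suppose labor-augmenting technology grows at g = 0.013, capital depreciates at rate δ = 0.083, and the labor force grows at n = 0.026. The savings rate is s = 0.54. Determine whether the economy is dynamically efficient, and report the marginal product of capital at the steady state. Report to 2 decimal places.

The effective depreciation rate is n + g + δ = 0.026 + 0.013 + 0.083 = 0.122.
Steady-state k*: s·k^0.4 = 0.122·k gives k* = (0.54/0.122)^(1/0.6) ≈ 11.9323.
MPK = 0.4·11.9323^(-0.6) ≈ 0.0904.
MPK < n+g+δ = 0.122, so the economy is dynamically inefficient (over-saving).

dynamically inefficient; MPK ≈ 0.09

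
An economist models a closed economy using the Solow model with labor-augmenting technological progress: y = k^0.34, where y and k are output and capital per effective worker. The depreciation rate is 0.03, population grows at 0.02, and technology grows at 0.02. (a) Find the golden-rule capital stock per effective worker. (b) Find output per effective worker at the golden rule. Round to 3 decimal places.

(a) k_gold ≈ 10.964; (b) y_gold ≈ 2.257

The effective depreciation rate is n + g + δ = 0.02 + 0.02 + 0.03 = 0.07.
At the golden rule the marginal product of capital equals n+g+δ: 0.34·k^(0.34−1) = 0.07. Solving, k_gold = (0.34/0.07)^(1/0.66) ≈ 10.9641.
y_gold = 10.9641^0.34 ≈ 2.2573.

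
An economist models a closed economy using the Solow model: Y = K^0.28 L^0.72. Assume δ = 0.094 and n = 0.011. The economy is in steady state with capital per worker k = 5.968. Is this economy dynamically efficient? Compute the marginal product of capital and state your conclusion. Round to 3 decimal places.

dynamically inefficient; MPK ≈ 0.077

Capital per worker breaks even when investment replaces (n + δ)·k; here n + δ = 0.105.
MPK = 0.28·k^(0.28−1) = 0.28·5.968^(-0.72) ≈ 0.0774.
MPK < 0.105, so the economy is dynamically inefficient (over-saving).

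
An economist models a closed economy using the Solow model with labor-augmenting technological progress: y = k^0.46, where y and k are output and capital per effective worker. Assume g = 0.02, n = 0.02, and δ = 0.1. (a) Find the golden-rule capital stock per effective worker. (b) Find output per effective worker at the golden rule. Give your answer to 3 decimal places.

Capital per effective worker breaks even when investment replaces (n + g + δ)·k; here n + g + δ = 0.14.
Golden rule sets MPK = n+g+δ: 0.46·k^(0.46−1) = 0.14, so k_gold = (0.46/0.14)^(1/0.54) ≈ 9.0515.
y_gold = 9.0515^0.46 ≈ 2.7548.

(a) k_gold ≈ 9.052; (b) y_gold ≈ 2.755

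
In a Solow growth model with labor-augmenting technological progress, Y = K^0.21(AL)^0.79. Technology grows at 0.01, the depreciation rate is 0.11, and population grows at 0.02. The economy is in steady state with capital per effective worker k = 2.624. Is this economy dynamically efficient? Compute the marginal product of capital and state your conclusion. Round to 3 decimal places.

Break-even investment rate: n + g + δ = 0.02 + 0.01 + 0.11 = 0.14.
MPK = 0.21·k^(0.21−1) = 0.21·2.624^(-0.79) ≈ 0.0980.
MPK < 0.14, so the economy is dynamically inefficient (over-saving).

dynamically inefficient; MPK ≈ 0.098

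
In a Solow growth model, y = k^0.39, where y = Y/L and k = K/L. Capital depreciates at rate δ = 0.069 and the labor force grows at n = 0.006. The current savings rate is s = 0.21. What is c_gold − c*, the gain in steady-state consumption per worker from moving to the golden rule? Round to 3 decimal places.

Δc ≈ 0.224

The effective depreciation rate is n + δ = 0.006 + 0.069 = 0.075.
Current steady state (s = 0.21): k* = (0.21/0.075)^(1/0.61) ≈ 5.4081, y* = 5.4081^0.39 ≈ 1.9315, c* = (1−0.21)·1.9315 ≈ 1.5259.
At the golden rule the marginal product of capital equals n+δ: 0.39·k^(0.39−1) = 0.075. Solving, k_gold = (0.39/0.075)^(1/0.61) ≈ 14.9202.
y_gold = 14.9202^0.39 ≈ 2.8693, c_gold = y_gold − 0.075·k_gold ≈ 1.7503.
Gain: Δc = 1.7503 − 1.5259 ≈ 0.2244.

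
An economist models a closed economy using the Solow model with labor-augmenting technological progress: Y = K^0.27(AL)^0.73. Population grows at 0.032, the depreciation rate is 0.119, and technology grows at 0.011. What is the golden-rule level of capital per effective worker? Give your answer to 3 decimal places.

The effective depreciation rate is n + g + δ = 0.032 + 0.011 + 0.119 = 0.162.
Golden rule sets MPK = n+g+δ: 0.27·k^(0.27−1) = 0.162, so k_gold = (0.27/0.162)^(1/0.73) ≈ 2.0133.

k_gold ≈ 2.013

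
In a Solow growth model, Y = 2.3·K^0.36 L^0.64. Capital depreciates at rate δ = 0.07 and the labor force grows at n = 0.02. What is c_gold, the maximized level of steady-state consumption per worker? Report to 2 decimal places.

c_gold ≈ 5.13

n + δ = 0.02 + 0.07 = 0.09.
Maximizing c = f(k) − (n+δ)·k gives f'(k) = n+δ, i.e. 0.36·2.3·k^(0.36−1) = 0.09, so k_gold = (0.36·2.3/0.09)^(1/0.64) ≈ 32.0567.
y_gold = 2.3·32.0567^0.36 ≈ 8.0142.
c_gold = y_gold − (n+δ)·k_gold = 8.0142 − 0.09·32.0567 ≈ 5.1291.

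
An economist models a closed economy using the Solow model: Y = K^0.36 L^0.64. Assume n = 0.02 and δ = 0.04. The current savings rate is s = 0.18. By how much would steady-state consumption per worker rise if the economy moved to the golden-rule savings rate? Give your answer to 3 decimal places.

Break-even investment rate: n + δ = 0.02 + 0.04 = 0.06.
Current steady state (s = 0.18): k* = (0.18/0.06)^(1/0.64) ≈ 5.5655, y* = 5.5655^0.36 ≈ 1.8552, c* = (1−0.18)·1.8552 ≈ 1.5212.
At the golden rule the marginal product of capital equals n+δ: 0.36·k^(0.36−1) = 0.06. Solving, k_gold = (0.36/0.06)^(1/0.64) ≈ 16.4385.
y_gold = 16.4385^0.36 ≈ 2.7397, c_gold = y_gold − 0.06·k_gold ≈ 1.7534.
Gain: Δc = 1.7534 − 1.5212 ≈ 0.2322.

Δc ≈ 0.232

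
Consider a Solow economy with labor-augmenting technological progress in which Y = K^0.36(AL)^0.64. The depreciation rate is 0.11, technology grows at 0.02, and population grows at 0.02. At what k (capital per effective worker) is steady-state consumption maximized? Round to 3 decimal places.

Capital per effective worker breaks even when investment replaces (n + g + δ)·k; here n + g + δ = 0.15.
Maximizing c = f(k) − (n+g+δ)·k gives f'(k) = n+g+δ, i.e. 0.36·k^(0.36−1) = 0.15, so k_gold = (0.36/0.15)^(1/0.64) ≈ 3.9272.

k_gold ≈ 3.927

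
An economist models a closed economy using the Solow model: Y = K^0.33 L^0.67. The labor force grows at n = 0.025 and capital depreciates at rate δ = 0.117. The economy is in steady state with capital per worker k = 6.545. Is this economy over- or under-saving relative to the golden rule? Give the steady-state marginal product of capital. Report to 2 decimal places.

over-saving; MPK ≈ 0.09

n + δ = 0.025 + 0.117 = 0.142.
MPK = 0.33·k^(0.33−1) = 0.33·6.545^(-0.67) ≈ 0.0937.
MPK < 0.142, so the economy is dynamically inefficient (over-saving).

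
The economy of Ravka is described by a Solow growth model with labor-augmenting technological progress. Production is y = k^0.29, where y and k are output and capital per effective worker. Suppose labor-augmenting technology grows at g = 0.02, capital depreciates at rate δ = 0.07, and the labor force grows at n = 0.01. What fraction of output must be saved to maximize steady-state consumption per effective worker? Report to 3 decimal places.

Capital per effective worker breaks even when investment replaces (n + g + δ)·k; here n + g + δ = 0.1.
At the golden rule MPK = n+g+δ, and in any Cobb-Douglas steady state s = (n+g+δ)·k/y = MPK·k/y = capital's share 0.29.

s_gold = 0.290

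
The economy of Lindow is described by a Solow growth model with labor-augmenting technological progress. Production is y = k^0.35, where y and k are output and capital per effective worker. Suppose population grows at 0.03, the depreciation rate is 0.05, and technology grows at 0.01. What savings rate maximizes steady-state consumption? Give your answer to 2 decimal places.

s_gold = 0.35

Break-even investment rate: n + g + δ = 0.03 + 0.01 + 0.05 = 0.09.
At the golden rule MPK = n+g+δ, and in any Cobb-Douglas steady state s = (n+g+δ)·k/y = MPK·k/y = capital's share 0.35.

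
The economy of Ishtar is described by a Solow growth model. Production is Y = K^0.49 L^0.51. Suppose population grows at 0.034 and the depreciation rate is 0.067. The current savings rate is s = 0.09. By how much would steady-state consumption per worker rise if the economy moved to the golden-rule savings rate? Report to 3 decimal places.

Δc ≈ 1.511

n + δ = 0.034 + 0.067 = 0.101.
Current steady state (s = 0.09): k* = (0.09/0.101)^(1/0.51) ≈ 0.7976, y* = 0.7976^0.49 ≈ 0.8951, c* = (1−0.09)·0.8951 ≈ 0.8146.
Setting f'(k) = n+δ gives 0.49·k^(0.49−1) = 0.101, hence k_gold = (0.49/0.101)^(1/0.51) ≈ 22.1234.
y_gold = 22.1234^0.49 ≈ 4.5601, c_gold = y_gold − 0.101·k_gold ≈ 2.3257.
Gain: Δc = 2.3257 − 0.8146 ≈ 1.5111.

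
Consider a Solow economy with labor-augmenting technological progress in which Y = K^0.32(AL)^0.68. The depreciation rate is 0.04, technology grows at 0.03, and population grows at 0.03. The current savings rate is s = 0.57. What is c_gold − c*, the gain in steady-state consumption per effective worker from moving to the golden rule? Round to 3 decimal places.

Δc ≈ 0.200

Break-even investment rate: n + g + δ = 0.03 + 0.03 + 0.04 = 0.1.
Current steady state (s = 0.57): k* = (0.57/0.1)^(1/0.68) ≈ 12.9295, y* = 12.9295^0.32 ≈ 2.2683, c* = (1−0.57)·2.2683 ≈ 0.9754.
Golden rule sets MPK = n+g+δ: 0.32·k^(0.32−1) = 0.1, so k_gold = (0.32/0.1)^(1/0.68) ≈ 5.5318.
y_gold = 5.5318^0.32 ≈ 1.7287, c_gold = y_gold − 0.1·k_gold ≈ 1.1755.
Gain: Δc = 1.1755 − 0.9754 ≈ 0.2001.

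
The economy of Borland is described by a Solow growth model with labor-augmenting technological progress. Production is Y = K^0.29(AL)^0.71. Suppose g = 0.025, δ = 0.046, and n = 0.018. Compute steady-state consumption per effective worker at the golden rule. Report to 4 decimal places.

n + g + δ = 0.018 + 0.025 + 0.046 = 0.089.
Setting f'(k) = n+g+δ gives 0.29·k^(0.29−1) = 0.089, hence k_gold = (0.29/0.089)^(1/0.71) ≈ 5.2789.
y_gold = 5.2789^0.29 ≈ 1.6201.
c_gold = y_gold − (n+g+δ)·k_gold = 1.6201 − 0.089·5.2789 ≈ 1.1503.

c_gold ≈ 1.1503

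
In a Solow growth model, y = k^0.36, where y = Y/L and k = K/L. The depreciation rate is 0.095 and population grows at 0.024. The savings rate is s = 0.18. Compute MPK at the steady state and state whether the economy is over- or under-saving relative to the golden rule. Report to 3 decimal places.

n + δ = 0.024 + 0.095 = 0.119.
Steady-state k*: s·k^0.36 = 0.119·k gives k* = (0.18/0.119)^(1/0.64) ≈ 1.9091.
MPK = 0.36·1.9091^(-0.64) ≈ 0.2380.
MPK > n+δ = 0.119, so the economy is dynamically efficient (under-saving).

under-saving; MPK ≈ 0.238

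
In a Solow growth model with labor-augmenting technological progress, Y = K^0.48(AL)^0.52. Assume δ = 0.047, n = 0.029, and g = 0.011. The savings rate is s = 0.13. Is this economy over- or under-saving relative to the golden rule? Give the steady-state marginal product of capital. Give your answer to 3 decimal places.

under-saving; MPK ≈ 0.321

n + g + δ = 0.029 + 0.011 + 0.047 = 0.087.
Steady-state k*: s·k^0.48 = 0.087·k gives k* = (0.13/0.087)^(1/0.52) ≈ 2.1649.
MPK = 0.48·2.1649^(-0.52) ≈ 0.3212.
MPK > n+g+δ = 0.087, so the economy is dynamically efficient (under-saving).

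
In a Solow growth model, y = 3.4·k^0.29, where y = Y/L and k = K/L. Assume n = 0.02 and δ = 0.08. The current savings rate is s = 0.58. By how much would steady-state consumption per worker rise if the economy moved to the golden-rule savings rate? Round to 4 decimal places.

Break-even investment rate: n + δ = 0.02 + 0.08 = 0.1.
Current steady state (s = 0.58): k* = (0.58·3.4/0.1)^(1/0.71) ≈ 66.6519, y* = 3.4·66.6519^0.29 ≈ 11.4917, c* = (1−0.58)·11.4917 ≈ 4.8265.
Maximizing c = f(k) − (n+δ)·k gives f'(k) = n+δ, i.e. 0.29·3.4·k^(0.29−1) = 0.1, so k_gold = (0.29·3.4/0.1)^(1/0.71) ≈ 25.1088.
y_gold = 3.4·25.1088^0.29 ≈ 8.6582, c_gold = y_gold − 0.1·k_gold ≈ 6.1473.
Gain: Δc = 6.1473 − 4.8265 ≈ 1.3208.

Δc ≈ 1.3208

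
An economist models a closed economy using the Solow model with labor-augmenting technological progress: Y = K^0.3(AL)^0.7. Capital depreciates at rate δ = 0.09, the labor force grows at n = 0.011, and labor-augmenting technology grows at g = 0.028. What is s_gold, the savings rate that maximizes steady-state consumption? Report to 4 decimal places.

s_gold = 0.3000

The effective depreciation rate is n + g + δ = 0.011 + 0.028 + 0.09 = 0.129.
At the golden rule MPK = n+g+δ, and in any Cobb-Douglas steady state s = (n+g+δ)·k/y = MPK·k/y = capital's share 0.3.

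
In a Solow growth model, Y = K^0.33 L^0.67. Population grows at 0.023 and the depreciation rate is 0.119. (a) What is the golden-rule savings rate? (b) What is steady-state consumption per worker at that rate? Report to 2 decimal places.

The effective depreciation rate is n + δ = 0.023 + 0.119 = 0.142.
For Cobb-Douglas, s_gold equals capital's share: s_gold = 0.33.
Setting f'(k) = n+δ gives 0.33·k^(0.33−1) = 0.142, hence k_gold = (0.33/0.142)^(1/0.67) ≈ 3.5205.
y_gold = 3.5205^0.33 ≈ 1.5149; c_gold = (1−0.33)·y_gold ≈ 1.0150.

(a) s_gold = 0.33; (b) c_gold ≈ 1.01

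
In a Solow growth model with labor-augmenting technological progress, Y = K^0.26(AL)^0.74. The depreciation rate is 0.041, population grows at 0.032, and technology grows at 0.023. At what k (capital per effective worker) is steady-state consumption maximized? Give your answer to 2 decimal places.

Break-even investment rate: n + g + δ = 0.032 + 0.023 + 0.041 = 0.096.
Golden rule sets MPK = n+g+δ: 0.26·k^(0.26−1) = 0.096, so k_gold = (0.26/0.096)^(1/0.74) ≈ 3.8436.

k_gold ≈ 3.84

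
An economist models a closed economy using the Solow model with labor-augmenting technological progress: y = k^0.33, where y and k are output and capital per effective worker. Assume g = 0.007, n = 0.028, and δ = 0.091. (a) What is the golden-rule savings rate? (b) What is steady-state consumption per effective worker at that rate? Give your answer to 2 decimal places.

(a) s_gold = 0.33; (b) c_gold ≈ 1.08

Capital per effective worker breaks even when investment replaces (n + g + δ)·k; here n + g + δ = 0.126.
For Cobb-Douglas, s_gold equals capital's share: s_gold = 0.33.
At the golden rule the marginal product of capital equals n+g+δ: 0.33·k^(0.33−1) = 0.126. Solving, k_gold = (0.33/0.126)^(1/0.67) ≈ 4.2082.
y_gold = 4.2082^0.33 ≈ 1.6068; c_gold = (1−0.33)·y_gold ≈ 1.0765.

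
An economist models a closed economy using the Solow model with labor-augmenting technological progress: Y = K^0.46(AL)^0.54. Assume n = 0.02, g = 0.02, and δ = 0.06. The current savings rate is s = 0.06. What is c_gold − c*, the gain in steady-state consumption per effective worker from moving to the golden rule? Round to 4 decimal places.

Break-even investment rate: n + g + δ = 0.02 + 0.02 + 0.06 = 0.1.
Current steady state (s = 0.06): k* = (0.06/0.1)^(1/0.54) ≈ 0.3883, y* = 0.3883^0.46 ≈ 0.6472, c* = (1−0.06)·0.6472 ≈ 0.6083.
Setting f'(k) = n+g+δ gives 0.46·k^(0.46−1) = 0.1, hence k_gold = (0.46/0.1)^(1/0.54) ≈ 16.8783.
y_gold = 16.8783^0.46 ≈ 3.6692, c_gold = y_gold − 0.1·k_gold ≈ 1.9814.
Gain: Δc = 1.9814 − 0.6083 ≈ 1.3730.

Δc ≈ 1.3730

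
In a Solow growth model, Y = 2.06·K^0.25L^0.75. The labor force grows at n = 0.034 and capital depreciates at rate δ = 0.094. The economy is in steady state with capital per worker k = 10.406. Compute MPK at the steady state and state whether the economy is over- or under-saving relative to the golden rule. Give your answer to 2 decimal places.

Capital per worker breaks even when investment replaces (n + δ)·k; here n + δ = 0.128.
MPK = 0.25·2.06·k^(0.25−1) = 0.25·2.06·10.406^(-0.75) ≈ 0.0889.
MPK < 0.128, so the economy is dynamically inefficient (over-saving).

over-saving; MPK ≈ 0.09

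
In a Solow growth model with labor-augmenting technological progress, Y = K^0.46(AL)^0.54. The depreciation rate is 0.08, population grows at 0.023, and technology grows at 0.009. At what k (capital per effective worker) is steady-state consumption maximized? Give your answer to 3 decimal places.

k_gold ≈ 13.683

Break-even investment rate: n + g + δ = 0.023 + 0.009 + 0.08 = 0.112.
Maximizing c = f(k) − (n+g+δ)·k gives f'(k) = n+g+δ, i.e. 0.46·k^(0.46−1) = 0.112, so k_gold = (0.46/0.112)^(1/0.54) ≈ 13.6831.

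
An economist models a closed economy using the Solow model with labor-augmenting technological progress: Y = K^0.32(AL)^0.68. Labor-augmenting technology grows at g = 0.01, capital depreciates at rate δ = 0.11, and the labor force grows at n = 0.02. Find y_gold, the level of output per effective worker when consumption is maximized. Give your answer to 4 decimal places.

y_gold ≈ 1.4755

n + g + δ = 0.02 + 0.01 + 0.11 = 0.14.
Setting f'(k) = n+g+δ gives 0.32·k^(0.32−1) = 0.14, hence k_gold = (0.32/0.14)^(1/0.68) ≈ 3.3727.
Output: y_gold = k_gold^0.32 = 3.3727^0.32 ≈ 1.4755.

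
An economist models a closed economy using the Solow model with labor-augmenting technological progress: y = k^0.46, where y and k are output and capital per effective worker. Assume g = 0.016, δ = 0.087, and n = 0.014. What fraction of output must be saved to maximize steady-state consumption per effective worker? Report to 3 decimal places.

Break-even investment rate: n + g + δ = 0.014 + 0.016 + 0.087 = 0.117.
At the golden rule MPK = n+g+δ, and in any Cobb-Douglas steady state s = (n+g+δ)·k/y = MPK·k/y = capital's share 0.46.

s_gold = 0.460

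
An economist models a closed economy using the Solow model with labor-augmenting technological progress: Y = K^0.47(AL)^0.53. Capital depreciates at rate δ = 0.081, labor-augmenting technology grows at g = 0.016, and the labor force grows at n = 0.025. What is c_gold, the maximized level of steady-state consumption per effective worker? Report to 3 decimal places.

n + g + δ = 0.025 + 0.016 + 0.081 = 0.122.
Setting f'(k) = n+g+δ gives 0.47·k^(0.47−1) = 0.122, hence k_gold = (0.47/0.122)^(1/0.53) ≈ 12.7399.
y_gold = 12.7399^0.47 ≈ 3.3070.
c_gold = y_gold − (n+g+δ)·k_gold = 3.3070 − 0.122·12.7399 ≈ 1.7527.

c_gold ≈ 1.753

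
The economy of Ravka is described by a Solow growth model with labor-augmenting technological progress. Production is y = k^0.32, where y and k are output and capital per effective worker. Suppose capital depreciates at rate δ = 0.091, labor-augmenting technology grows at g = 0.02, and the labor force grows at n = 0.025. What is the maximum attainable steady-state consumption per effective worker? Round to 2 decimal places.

The effective depreciation rate is n + g + δ = 0.025 + 0.02 + 0.091 = 0.136.
Maximizing c = f(k) − (n+g+δ)·k gives f'(k) = n+g+δ, i.e. 0.32·k^(0.32−1) = 0.136, so k_gold = (0.32/0.136)^(1/0.68) ≈ 3.5195.
y_gold = 3.5195^0.32 ≈ 1.4958.
c_gold = y_gold − (n+g+δ)·k_gold = 1.4958 − 0.136·3.5195 ≈ 1.0171.

c_gold ≈ 1.02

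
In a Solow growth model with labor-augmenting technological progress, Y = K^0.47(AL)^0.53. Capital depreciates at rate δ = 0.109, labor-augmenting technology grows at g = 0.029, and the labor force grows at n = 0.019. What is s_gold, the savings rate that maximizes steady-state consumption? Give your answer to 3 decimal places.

Capital per effective worker breaks even when investment replaces (n + g + δ)·k; here n + g + δ = 0.157.
At the golden rule MPK = n+g+δ, and in any Cobb-Douglas steady state s = (n+g+δ)·k/y = MPK·k/y = capital's share 0.47.

s_gold = 0.470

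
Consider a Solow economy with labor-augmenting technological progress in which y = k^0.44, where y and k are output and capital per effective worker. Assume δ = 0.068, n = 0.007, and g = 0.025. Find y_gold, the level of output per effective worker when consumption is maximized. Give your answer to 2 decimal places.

n + g + δ = 0.007 + 0.025 + 0.068 = 0.1.
Golden rule sets MPK = n+g+δ: 0.44·k^(0.44−1) = 0.1, so k_gold = (0.44/0.1)^(1/0.56) ≈ 14.0936.
Output: y_gold = k_gold^0.44 = 14.0936^0.44 ≈ 3.2031.

y_gold ≈ 3.20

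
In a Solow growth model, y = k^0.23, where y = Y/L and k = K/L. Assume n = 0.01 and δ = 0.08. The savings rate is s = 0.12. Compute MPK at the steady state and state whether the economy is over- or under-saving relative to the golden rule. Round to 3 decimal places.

under-saving; MPK ≈ 0.173

The effective depreciation rate is n + δ = 0.01 + 0.08 = 0.09.
Steady-state k*: s·k^0.23 = 0.09·k gives k* = (0.12/0.09)^(1/0.77) ≈ 1.4530.
MPK = 0.23·1.4530^(-0.77) ≈ 0.1725.
MPK > n+δ = 0.09, so the economy is dynamically efficient (under-saving).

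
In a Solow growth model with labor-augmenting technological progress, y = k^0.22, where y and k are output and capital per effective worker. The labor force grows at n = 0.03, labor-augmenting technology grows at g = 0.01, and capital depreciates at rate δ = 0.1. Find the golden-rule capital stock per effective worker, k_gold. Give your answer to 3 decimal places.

k_gold ≈ 1.785

Break-even investment rate: n + g + δ = 0.03 + 0.01 + 0.1 = 0.14.
Setting f'(k) = n+g+δ gives 0.22·k^(0.22−1) = 0.14, hence k_gold = (0.22/0.14)^(1/0.78) ≈ 1.7851.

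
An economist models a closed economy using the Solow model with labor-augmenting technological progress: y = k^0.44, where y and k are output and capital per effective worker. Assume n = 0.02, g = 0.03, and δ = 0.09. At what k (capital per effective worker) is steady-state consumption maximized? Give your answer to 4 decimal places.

k_gold ≈ 7.7282

Break-even investment rate: n + g + δ = 0.02 + 0.03 + 0.09 = 0.14.
Setting f'(k) = n+g+δ gives 0.44·k^(0.44−1) = 0.14, hence k_gold = (0.44/0.14)^(1/0.56) ≈ 7.7282.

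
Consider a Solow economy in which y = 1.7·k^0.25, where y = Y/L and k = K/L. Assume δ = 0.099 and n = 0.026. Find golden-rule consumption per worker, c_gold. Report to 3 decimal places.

c_gold ≈ 1.917

Capital per worker breaks even when investment replaces (n + δ)·k; here n + δ = 0.125.
Maximizing c = f(k) − (n+δ)·k gives f'(k) = n+δ, i.e. 0.25·1.7·k^(0.25−1) = 0.125, so k_gold = (0.25·1.7/0.125)^(1/0.75) ≈ 5.1126.
y_gold = 1.7·5.1126^0.25 ≈ 2.5563.
c_gold = y_gold − (n+δ)·k_gold = 2.5563 − 0.125·5.1126 ≈ 1.9172.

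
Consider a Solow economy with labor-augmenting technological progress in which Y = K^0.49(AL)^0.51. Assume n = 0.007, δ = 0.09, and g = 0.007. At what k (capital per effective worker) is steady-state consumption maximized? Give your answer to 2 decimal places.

k_gold ≈ 20.89

The effective depreciation rate is n + g + δ = 0.007 + 0.007 + 0.09 = 0.104.
Golden rule sets MPK = n+g+δ: 0.49·k^(0.49−1) = 0.104, so k_gold = (0.49/0.104)^(1/0.51) ≈ 20.8894.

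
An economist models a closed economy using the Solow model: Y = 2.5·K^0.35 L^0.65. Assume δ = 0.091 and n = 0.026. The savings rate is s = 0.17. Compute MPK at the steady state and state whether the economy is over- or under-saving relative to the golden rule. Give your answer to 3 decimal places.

The effective depreciation rate is n + δ = 0.026 + 0.091 = 0.117.
Steady-state k*: s·A·k^0.35 = 0.117·k gives k* = (0.17·2.5/0.117)^(1/0.65) ≈ 7.2753.
MPK = 0.35·2.5·7.2753^(-0.65) ≈ 0.2409.
MPK > n+δ = 0.117, so the economy is dynamically efficient (under-saving).

under-saving; MPK ≈ 0.241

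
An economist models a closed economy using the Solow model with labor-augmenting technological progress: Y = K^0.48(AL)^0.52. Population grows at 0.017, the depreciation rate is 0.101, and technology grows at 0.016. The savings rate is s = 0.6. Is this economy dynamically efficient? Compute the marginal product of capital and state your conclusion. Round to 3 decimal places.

Capital per effective worker breaks even when investment replaces (n + g + δ)·k; here n + g + δ = 0.134.
Steady-state k*: s·k^0.48 = 0.134·k gives k* = (0.6/0.134)^(1/0.52) ≈ 17.8654.
MPK = 0.48·17.8654^(-0.52) ≈ 0.1072.
MPK < n+g+δ = 0.134, so the economy is dynamically inefficient (over-saving).

dynamically inefficient; MPK ≈ 0.107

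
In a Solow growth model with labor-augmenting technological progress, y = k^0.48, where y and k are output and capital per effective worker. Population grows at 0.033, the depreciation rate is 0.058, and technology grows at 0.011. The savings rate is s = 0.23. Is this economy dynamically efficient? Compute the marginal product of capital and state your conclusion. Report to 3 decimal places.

n + g + δ = 0.033 + 0.011 + 0.058 = 0.102.
Steady-state k*: s·k^0.48 = 0.102·k gives k* = (0.23/0.102)^(1/0.52) ≈ 4.7763.
MPK = 0.48·4.7763^(-0.52) ≈ 0.2129.
MPK > n+g+δ = 0.102, so the economy is dynamically efficient (under-saving).

dynamically efficient; MPK ≈ 0.213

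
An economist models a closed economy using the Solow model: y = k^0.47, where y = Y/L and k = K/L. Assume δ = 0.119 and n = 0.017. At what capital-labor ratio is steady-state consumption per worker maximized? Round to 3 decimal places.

k_gold ≈ 10.379

n + δ = 0.017 + 0.119 = 0.136.
Maximizing c = f(k) − (n+δ)·k gives f'(k) = n+δ, i.e. 0.47·k^(0.47−1) = 0.136, so k_gold = (0.47/0.136)^(1/0.53) ≈ 10.3788.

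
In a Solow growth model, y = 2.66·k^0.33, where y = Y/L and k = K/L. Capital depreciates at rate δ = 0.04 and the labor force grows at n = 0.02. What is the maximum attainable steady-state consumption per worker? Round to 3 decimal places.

c_gold ≈ 6.682

Capital per worker breaks even when investment replaces (n + δ)·k; here n + δ = 0.06.
Setting f'(k) = n+δ gives 0.33·2.66·k^(0.33−1) = 0.06, hence k_gold = (0.33·2.66/0.06)^(1/0.67) ≈ 54.8492.
y_gold = 2.66·54.8492^0.33 ≈ 9.9726.
c_gold = y_gold − (n+δ)·k_gold = 9.9726 − 0.06·54.8492 ≈ 6.6816.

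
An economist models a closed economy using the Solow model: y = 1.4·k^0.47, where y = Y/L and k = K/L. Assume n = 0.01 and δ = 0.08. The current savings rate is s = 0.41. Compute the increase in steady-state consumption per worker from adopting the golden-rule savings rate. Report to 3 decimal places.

The effective depreciation rate is n + δ = 0.01 + 0.08 = 0.09.
Current steady state (s = 0.41): k* = (0.41·1.4/0.09)^(1/0.53) ≈ 32.9795, y* = 1.4·32.9795^0.47 ≈ 7.2394, c* = (1−0.41)·7.2394 ≈ 4.2712.
Setting f'(k) = n+δ gives 0.47·1.4·k^(0.47−1) = 0.09, hence k_gold = (0.47·1.4/0.09)^(1/0.53) ≈ 42.6734.
y_gold = 1.4·42.6734^0.47 ≈ 8.1715, c_gold = y_gold − 0.09·k_gold ≈ 4.3309.
Gain: Δc = 4.3309 − 4.2712 ≈ 0.0596.

Δc ≈ 0.060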